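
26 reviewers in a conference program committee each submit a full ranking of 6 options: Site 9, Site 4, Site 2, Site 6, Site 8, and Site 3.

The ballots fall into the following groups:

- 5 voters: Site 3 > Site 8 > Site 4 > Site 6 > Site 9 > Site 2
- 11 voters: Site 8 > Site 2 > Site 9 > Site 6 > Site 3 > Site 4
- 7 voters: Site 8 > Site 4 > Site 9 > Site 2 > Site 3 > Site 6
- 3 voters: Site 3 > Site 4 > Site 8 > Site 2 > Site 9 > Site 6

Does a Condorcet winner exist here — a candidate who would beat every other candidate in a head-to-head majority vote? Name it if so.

Head-to-head results (26 voters total):
Site 9 vs Site 4: Site 4 wins 15–11.
Site 9 vs Site 2: Site 2 wins 14–12.
Site 9 vs Site 6: Site 9 wins 21–5.
Site 9 vs Site 8: Site 8 wins 26–0.
Site 9 vs Site 3: Site 9 wins 18–8.
Site 4 vs Site 2: Site 4 wins 15–11.
Site 4 vs Site 6: Site 4 wins 15–11.
Site 4 vs Site 8: Site 8 wins 23–3.
Site 4 vs Site 3: Site 3 wins 19–7.
Site 2 vs Site 6: Site 2 wins 21–5.
Site 2 vs Site 8: Site 8 wins 26–0.
Site 2 vs Site 3: Site 2 wins 18–8.
Site 6 vs Site 8: Site 8 wins 26–0.
Site 6 vs Site 3: Site 3 wins 15–11.
Site 8 vs Site 3: Site 8 wins 18–8.
Site 8 beats each rival — Site 9 (26–0), Site 4 (23–3), Site 2 (26–0), Site 6 (26–0), Site 3 (18–8) — so Site 8 is the Condorcet winner.

Site 8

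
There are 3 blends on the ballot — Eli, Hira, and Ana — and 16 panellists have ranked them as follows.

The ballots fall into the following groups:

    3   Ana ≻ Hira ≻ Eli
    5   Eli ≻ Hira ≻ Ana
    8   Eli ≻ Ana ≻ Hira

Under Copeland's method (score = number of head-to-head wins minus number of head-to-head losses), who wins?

Eli

Pairwise results:
  Eli vs Hira: Eli wins 13–3.
  Eli vs Ana: Eli wins 13–3.
  Hira vs Ana: Ana wins 11–5.
Copeland scores (wins − losses):
  Eli: 2 − 0 = 2
  Hira: 0 − 2 = -2
  Ana: 1 − 1 = 0
Eli has the best Copeland score.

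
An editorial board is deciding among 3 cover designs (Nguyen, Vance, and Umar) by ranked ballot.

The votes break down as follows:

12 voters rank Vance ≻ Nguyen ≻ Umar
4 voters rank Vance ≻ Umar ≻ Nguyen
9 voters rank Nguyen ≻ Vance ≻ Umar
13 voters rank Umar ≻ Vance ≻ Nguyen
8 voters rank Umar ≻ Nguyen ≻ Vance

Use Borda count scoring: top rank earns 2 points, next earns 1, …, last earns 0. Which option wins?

Vance

Borda scores:
  Nguyen: 12·1 + 4·0 + 9·2 + 13·0 + 8·1 = 38
  Vance: 12·2 + 4·2 + 9·1 + 13·1 + 8·0 = 54
  Umar: 12·0 + 4·1 + 9·0 + 13·2 + 8·2 = 46
Vance has the highest total.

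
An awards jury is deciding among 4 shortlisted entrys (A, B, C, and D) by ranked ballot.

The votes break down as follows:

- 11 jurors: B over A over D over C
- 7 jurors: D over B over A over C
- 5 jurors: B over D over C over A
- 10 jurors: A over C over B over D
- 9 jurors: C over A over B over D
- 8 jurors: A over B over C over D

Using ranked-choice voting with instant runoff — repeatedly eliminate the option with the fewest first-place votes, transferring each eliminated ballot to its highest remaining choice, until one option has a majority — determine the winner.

Round 1: A 18, B 16, C 9, D 7. D has the fewest and is eliminated.
Round 2: B 23, A 18, C 9. C has the fewest and is eliminated.
Round 3: A 27, B 23. A has a majority.

A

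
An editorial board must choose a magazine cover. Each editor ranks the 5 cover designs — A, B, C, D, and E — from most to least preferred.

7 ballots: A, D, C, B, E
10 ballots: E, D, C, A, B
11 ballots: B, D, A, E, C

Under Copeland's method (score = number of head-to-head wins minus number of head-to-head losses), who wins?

Pairwise results:
  A vs B: A wins 17–11.
  A vs C: A wins 18–10.
  A vs D: D wins 21–7.
  A vs E: A wins 18–10.
  B vs C: C wins 17–11.
  B vs D: D wins 17–11.
  B vs E: B wins 18–10.
  C vs D: D wins 28–0.
  C vs E: E wins 21–7.
  D vs E: D wins 18–10.
Copeland scores (wins − losses):
  A: 3 − 1 = 2
  B: 1 − 3 = -2
  C: 1 − 3 = -2
  D: 4 − 0 = 4
  E: 1 − 3 = -2
D has the best Copeland score.

D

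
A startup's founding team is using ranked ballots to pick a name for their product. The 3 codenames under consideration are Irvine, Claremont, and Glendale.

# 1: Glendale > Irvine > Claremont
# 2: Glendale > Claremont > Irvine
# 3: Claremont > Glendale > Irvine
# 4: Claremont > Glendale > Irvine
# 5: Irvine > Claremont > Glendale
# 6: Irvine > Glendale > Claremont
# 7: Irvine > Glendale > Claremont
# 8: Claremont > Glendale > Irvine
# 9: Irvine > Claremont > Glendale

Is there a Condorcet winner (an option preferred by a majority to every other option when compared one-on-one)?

Head-to-head results (9 voters total):
Irvine vs Claremont: Irvine wins 5–4.
Irvine vs Glendale: Glendale wins 5–4.
Claremont vs Glendale: Claremont wins 5–4.
No candidate beats all others: Irvine beats Claremont beats Glendale beats Irvine, a majority cycle.

No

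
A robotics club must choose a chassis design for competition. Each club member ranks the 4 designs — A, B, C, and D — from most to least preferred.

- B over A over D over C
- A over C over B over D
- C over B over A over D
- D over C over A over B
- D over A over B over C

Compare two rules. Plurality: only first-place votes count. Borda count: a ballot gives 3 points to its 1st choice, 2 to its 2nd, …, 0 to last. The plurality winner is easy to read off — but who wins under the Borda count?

A

Plurality first-place counts: A 1, B 1, C 1, D 2 → D.
Borda totals: A 9, B 7, C 7, D 7 → A.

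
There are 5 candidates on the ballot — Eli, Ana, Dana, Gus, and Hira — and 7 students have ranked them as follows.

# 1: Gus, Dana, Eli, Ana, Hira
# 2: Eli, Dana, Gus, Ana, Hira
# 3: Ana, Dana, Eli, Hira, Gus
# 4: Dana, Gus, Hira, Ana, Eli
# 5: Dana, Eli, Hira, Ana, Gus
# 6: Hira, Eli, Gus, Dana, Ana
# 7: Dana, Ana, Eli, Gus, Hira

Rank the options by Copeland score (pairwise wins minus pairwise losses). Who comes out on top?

Pairwise results:
  Eli vs Ana: Eli wins 4–3.
  Eli vs Dana: Dana wins 5–2.
  Eli vs Gus: Eli wins 5–2.
  Eli vs Hira: Eli wins 5–2.
  Ana vs Dana: Dana wins 6–1.
  Ana vs Gus: Gus wins 4–3.
  Ana vs Hira: Ana wins 4–3.
  Dana vs Gus: Dana wins 5–2.
  Dana vs Hira: Dana wins 6–1.
  Gus vs Hira: Gus wins 4–3.
Copeland scores (wins − losses):
  Eli: 3 − 1 = 2
  Ana: 1 − 3 = -2
  Dana: 4 − 0 = 4
  Gus: 2 − 2 = 0
  Hira: 0 − 4 = -4
Dana has the best Copeland score.

Dana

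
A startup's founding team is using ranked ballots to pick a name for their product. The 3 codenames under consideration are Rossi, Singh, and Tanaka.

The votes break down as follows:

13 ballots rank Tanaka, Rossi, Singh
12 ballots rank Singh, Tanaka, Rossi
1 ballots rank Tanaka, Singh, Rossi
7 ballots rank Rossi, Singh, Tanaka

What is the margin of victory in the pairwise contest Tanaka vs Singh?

Ballots ranking Tanaka above Singh: 13+1 = 14.
Ballots ranking Singh above Tanaka: 12+7 = 19.
Singh wins 19–14, a margin of 5.

5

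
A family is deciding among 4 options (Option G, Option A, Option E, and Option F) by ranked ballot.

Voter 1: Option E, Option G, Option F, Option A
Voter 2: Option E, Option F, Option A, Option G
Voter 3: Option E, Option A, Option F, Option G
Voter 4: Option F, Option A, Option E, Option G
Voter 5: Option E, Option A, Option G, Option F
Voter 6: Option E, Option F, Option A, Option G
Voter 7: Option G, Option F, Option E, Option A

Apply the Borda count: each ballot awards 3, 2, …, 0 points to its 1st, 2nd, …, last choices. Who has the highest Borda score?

Option E

Borda scores:
  Option G: 2 + 0 + 0 + 0 + 1 + 0 + 3 = 6
  Option A: 0 + 1 + 2 + 2 + 2 + 1 + 0 = 8
  Option E: 3 + 3 + 3 + 1 + 3 + 3 + 1 = 17
  Option F: 1 + 2 + 1 + 3 + 0 + 2 + 2 = 11
Option E has the highest total.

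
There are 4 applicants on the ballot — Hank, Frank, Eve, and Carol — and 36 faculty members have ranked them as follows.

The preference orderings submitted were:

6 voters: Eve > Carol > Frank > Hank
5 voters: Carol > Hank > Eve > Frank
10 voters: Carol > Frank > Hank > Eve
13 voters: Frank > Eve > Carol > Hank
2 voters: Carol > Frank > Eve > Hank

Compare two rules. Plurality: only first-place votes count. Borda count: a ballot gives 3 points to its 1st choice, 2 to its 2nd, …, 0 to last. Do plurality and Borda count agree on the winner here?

Plurality first-place counts: Hank 0, Frank 13, Eve 6, Carol 17 → Carol.
Borda totals: Hank 20, Frank 69, Eve 51, Carol 76 → Carol.
The two rules agree on Carol.

Yes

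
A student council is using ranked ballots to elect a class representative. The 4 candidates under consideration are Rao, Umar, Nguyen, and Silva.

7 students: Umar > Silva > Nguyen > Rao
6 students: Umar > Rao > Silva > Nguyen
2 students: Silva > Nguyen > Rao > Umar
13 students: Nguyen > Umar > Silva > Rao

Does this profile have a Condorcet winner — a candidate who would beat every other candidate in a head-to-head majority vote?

No

Head-to-head results (28 voters total):
Rao vs Umar: Umar wins 26–2.
Rao vs Nguyen: Nguyen wins 22–6.
Rao vs Silva: Silva wins 22–6.
Umar vs Nguyen: Nguyen wins 15–13.
Umar vs Silva: Umar wins 26–2.
Nguyen vs Silva: Silva wins 15–13.
No candidate beats all others: Umar beats Silva beats Nguyen beats Umar, a majority cycle.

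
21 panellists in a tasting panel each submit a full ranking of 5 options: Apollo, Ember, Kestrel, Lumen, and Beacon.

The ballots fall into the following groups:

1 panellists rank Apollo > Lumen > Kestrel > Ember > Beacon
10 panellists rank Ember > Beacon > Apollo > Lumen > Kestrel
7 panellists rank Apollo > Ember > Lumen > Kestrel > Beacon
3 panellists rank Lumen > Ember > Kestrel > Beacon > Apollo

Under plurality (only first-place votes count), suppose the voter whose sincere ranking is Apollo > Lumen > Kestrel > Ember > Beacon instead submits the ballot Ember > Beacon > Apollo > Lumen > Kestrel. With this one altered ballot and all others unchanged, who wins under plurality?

Ember

First-place totals with the altered ballot: Apollo 7, Ember 11, Kestrel 0, Lumen 3, Beacon 0.
The winner is unchanged: still Ember.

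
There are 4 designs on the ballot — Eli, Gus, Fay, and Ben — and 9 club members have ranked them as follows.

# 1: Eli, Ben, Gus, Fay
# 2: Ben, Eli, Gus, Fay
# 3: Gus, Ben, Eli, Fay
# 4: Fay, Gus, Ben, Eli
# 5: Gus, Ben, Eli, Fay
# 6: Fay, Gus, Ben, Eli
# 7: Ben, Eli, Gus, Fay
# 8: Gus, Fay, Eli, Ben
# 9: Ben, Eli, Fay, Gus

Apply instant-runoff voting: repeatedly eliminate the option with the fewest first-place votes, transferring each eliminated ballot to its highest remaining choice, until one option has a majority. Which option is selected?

Gus

Round 1: Gus 3, Ben 3, Fay 2, Eli 1. Eli has the fewest and is eliminated.
Round 2: Ben 4, Gus 3, Fay 2. Fay has the fewest and is eliminated.
Round 3: Gus 5, Ben 4. Gus has a majority.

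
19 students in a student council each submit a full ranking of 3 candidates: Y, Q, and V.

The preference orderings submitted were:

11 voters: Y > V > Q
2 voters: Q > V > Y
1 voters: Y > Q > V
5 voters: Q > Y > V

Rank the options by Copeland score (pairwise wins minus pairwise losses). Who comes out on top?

Y

Pairwise results:
  Y vs Q: Y wins 12–7.
  Y vs V: Y wins 17–2.
  Q vs V: V wins 11–8.
Copeland scores (wins − losses):
  Y: 2 − 0 = 2
  Q: 0 − 2 = -2
  V: 1 − 1 = 0
Y has the best Copeland score.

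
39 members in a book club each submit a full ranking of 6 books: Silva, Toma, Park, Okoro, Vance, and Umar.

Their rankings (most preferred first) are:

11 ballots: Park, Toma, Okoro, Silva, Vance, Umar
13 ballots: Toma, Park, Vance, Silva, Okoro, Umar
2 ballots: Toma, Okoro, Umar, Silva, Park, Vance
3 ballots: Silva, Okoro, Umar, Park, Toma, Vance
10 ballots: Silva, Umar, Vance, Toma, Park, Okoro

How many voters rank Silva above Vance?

26

Ballots ranking Silva above Vance: 11+2+3+10 = 26.
Ballots ranking Vance above Silva: 13.
So 26 of 39 voters prefer Silva to Vance.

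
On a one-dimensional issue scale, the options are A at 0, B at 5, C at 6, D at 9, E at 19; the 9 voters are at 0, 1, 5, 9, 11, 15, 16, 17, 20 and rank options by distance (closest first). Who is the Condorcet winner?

With single-peaked preferences on a line, the Condorcet winner is the candidate closest to the median voter.
The median voter (position 11) is closest to D at 9.
Check: D vs E — voters closer to D: 5 of 9.

D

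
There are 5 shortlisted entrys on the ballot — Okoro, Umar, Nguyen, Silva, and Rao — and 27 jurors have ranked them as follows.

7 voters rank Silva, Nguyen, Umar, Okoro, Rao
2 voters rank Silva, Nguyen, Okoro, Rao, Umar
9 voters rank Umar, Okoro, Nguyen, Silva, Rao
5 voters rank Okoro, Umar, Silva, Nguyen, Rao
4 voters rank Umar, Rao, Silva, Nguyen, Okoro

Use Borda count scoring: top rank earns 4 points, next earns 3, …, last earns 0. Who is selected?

Umar

Borda scores:
  Okoro: 7·1 + 2·2 + 9·3 + 5·4 + 4·0 = 58
  Umar: 7·2 + 2·0 + 9·4 + 5·3 + 4·4 = 81
  Nguyen: 7·3 + 2·3 + 9·2 + 5·1 + 4·1 = 54
  Silva: 7·4 + 2·4 + 9·1 + 5·2 + 4·2 = 63
  Rao: 7·0 + 2·1 + 9·0 + 5·0 + 4·3 = 14
Umar has the highest total.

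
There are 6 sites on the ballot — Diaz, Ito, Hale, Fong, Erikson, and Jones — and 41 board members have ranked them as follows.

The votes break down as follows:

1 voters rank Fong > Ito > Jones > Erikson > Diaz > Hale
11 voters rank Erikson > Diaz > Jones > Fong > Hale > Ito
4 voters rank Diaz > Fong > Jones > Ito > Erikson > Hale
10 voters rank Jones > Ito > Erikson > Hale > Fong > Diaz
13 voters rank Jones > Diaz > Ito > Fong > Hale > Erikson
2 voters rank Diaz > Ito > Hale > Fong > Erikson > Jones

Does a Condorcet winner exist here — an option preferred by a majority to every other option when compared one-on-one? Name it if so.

Jones

Head-to-head results (41 voters total):
Diaz vs Ito: Diaz wins 30–11.
Diaz vs Hale: Diaz wins 31–10.
Diaz vs Fong: Diaz wins 30–11.
Diaz vs Erikson: Erikson wins 22–19.
Diaz vs Jones: Jones wins 24–17.
Ito vs Hale: Ito wins 30–11.
Ito vs Fong: Ito wins 25–16.
Ito vs Erikson: Ito wins 30–11.
Ito vs Jones: Jones wins 38–3.
Hale vs Fong: Fong wins 29–12.
Hale vs Erikson: Erikson wins 26–15.
Hale vs Jones: Jones wins 39–2.
Fong vs Erikson: Erikson wins 21–20.
Fong vs Jones: Jones wins 34–7.
Erikson vs Jones: Jones wins 28–13.
Jones beats each rival — Diaz (24–17), Ito (38–3), Hale (39–2), Fong (34–7), Erikson (28–13) — so Jones is the Condorcet winner.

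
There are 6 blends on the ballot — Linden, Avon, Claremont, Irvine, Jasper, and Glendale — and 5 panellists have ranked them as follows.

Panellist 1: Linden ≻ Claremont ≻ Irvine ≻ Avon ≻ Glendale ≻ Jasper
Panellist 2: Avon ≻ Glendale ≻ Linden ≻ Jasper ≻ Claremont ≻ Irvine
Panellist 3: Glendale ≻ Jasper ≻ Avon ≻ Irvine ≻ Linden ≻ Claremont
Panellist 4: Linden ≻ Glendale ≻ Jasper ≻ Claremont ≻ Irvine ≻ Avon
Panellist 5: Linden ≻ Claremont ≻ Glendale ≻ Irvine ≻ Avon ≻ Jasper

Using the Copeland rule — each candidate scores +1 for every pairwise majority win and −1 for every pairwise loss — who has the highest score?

Pairwise results:
  Linden vs Avon: Linden wins 3–2.
  Linden vs Claremont: Linden wins 5–0.
  Linden vs Irvine: Linden wins 4–1.
  Linden vs Jasper: Linden wins 4–1.
  Linden vs Glendale: Linden wins 3–2.
  Avon vs Claremont: Claremont wins 3–2.
  Avon vs Irvine: Irvine wins 3–2.
  Avon vs Jasper: Avon wins 3–2.
  Avon vs Glendale: Glendale wins 3–2.
  Claremont vs Irvine: Claremont wins 4–1.
  Claremont vs Jasper: Jasper wins 3–2.
  Claremont vs Glendale: Glendale wins 3–2.
  Irvine vs Jasper: Jasper wins 3–2.
  Irvine vs Glendale: Glendale wins 4–1.
  Jasper vs Glendale: Glendale wins 5–0.
Copeland scores (wins − losses):
  Linden: 5 − 0 = 5
  Avon: 1 − 4 = -3
  Claremont: 2 − 3 = -1
  Irvine: 1 − 4 = -3
  Jasper: 2 − 3 = -1
  Glendale: 4 − 1 = 3
Linden has the best Copeland score.

Linden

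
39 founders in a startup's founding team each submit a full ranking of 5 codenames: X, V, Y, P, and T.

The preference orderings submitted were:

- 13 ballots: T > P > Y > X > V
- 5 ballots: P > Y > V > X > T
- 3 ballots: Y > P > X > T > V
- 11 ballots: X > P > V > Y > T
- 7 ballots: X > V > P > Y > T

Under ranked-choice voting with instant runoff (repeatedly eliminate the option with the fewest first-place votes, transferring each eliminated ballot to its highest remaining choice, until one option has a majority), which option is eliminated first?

V

Round 1: X 18, T 13, P 5, Y 3, V 0. V has the fewest and is eliminated.
Round 2: X 18, T 13, P 5, Y 3. Y has the fewest and is eliminated.
Round 3: X 18, T 13, P 8. P has the fewest and is eliminated.
Round 4: X 26, T 13. X has a majority.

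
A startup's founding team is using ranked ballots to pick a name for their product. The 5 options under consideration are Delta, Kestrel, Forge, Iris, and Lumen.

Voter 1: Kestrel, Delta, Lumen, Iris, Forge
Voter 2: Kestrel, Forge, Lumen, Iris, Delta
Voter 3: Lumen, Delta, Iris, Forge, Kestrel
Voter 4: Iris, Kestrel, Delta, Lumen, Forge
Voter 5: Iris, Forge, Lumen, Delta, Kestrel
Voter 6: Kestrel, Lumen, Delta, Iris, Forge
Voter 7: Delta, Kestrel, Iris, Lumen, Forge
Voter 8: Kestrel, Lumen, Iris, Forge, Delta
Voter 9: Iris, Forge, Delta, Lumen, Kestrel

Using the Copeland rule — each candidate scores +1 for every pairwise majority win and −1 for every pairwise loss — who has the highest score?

Kestrel

Pairwise results:
  Delta vs Kestrel: Kestrel wins 5–4.
  Delta vs Forge: Delta wins 5–4.
  Delta vs Iris: Iris wins 5–4.
  Delta vs Lumen: Lumen wins 5–4.
  Kestrel vs Forge: Kestrel wins 6–3.
  Kestrel vs Iris: Kestrel wins 5–4.
  Kestrel vs Lumen: Kestrel wins 6–3.
  Forge vs Iris: Iris wins 8–1.
  Forge vs Lumen: Lumen wins 6–3.
  Iris vs Lumen: Lumen wins 5–4.
Copeland scores (wins − losses):
  Delta: 1 − 3 = -2
  Kestrel: 4 − 0 = 4
  Forge: 0 − 4 = -4
  Iris: 2 − 2 = 0
  Lumen: 3 − 1 = 2
Kestrel has the best Copeland score.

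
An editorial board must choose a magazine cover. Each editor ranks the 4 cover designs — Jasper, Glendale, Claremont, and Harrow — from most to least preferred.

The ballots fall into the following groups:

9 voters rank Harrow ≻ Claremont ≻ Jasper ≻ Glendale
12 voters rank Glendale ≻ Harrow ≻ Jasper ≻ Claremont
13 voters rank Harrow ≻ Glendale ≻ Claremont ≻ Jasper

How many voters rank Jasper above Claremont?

Ballots ranking Jasper above Claremont: 12.
Ballots ranking Claremont above Jasper: 9+13 = 22.
So 12 of 34 voters prefer Jasper to Claremont.

12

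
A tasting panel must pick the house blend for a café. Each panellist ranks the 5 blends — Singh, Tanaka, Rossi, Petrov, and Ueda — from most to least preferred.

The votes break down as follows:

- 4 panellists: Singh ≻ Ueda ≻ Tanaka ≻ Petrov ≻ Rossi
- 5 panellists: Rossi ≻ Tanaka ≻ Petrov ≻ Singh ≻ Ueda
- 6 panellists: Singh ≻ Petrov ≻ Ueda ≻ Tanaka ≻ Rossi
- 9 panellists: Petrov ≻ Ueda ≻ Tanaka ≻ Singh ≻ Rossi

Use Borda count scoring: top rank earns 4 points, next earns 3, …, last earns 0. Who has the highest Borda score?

Borda scores:
  Singh: 4·4 + 5·1 + 6·4 + 9·1 = 54
  Tanaka: 4·2 + 5·3 + 6·1 + 9·2 = 47
  Rossi: 4·0 + 5·4 + 6·0 + 9·0 = 20
  Petrov: 4·1 + 5·2 + 6·3 + 9·4 = 68
  Ueda: 4·3 + 5·0 + 6·2 + 9·3 = 51
Petrov has the highest total.

Petrov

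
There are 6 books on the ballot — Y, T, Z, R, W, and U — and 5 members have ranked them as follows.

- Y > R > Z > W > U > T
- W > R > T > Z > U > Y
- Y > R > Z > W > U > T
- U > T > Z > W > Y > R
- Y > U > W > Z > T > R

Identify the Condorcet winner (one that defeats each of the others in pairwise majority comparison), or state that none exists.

Y

Head-to-head results (5 voters total):
Y vs T: Y wins 3–2.
Y vs Z: Y wins 3–2.
Y vs R: Y wins 4–1.
Y vs W: Y wins 3–2.
Y vs U: Y wins 3–2.
T vs Z: Z wins 3–2.
T vs R: R wins 3–2.
T vs W: W wins 4–1.
T vs U: U wins 4–1.
Z vs R: R wins 3–2.
Z vs W: Z wins 3–2.
Z vs U: Z wins 3–2.
R vs W: W wins 3–2.
R vs U: R wins 3–2.
W vs U: W wins 3–2.
Y beats each rival — T (3–2), Z (3–2), R (4–1), W (3–2), U (3–2) — so Y is the Condorcet winner.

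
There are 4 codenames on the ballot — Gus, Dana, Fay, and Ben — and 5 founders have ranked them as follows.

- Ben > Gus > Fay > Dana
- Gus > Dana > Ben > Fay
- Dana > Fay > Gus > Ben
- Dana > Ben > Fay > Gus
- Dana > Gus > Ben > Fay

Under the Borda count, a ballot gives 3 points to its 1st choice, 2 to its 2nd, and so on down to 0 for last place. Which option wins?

Borda scores:
  Gus: 2 + 3 + 1 + 0 + 2 = 8
  Dana: 0 + 2 + 3 + 3 + 3 = 11
  Fay: 1 + 0 + 2 + 1 + 0 = 4
  Ben: 3 + 1 + 0 + 2 + 1 = 7
Dana has the highest total.

Dana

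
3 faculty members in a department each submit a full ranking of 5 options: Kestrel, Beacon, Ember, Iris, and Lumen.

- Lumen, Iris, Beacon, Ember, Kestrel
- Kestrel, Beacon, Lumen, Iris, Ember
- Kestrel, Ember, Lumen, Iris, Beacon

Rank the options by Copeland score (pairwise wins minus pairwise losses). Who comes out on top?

Pairwise results:
  Kestrel vs Beacon: Kestrel wins 2–1.
  Kestrel vs Ember: Kestrel wins 2–1.
  Kestrel vs Iris: Kestrel wins 2–1.
  Kestrel vs Lumen: Kestrel wins 2–1.
  Beacon vs Ember: Beacon wins 2–1.
  Beacon vs Iris: Iris wins 2–1.
  Beacon vs Lumen: Lumen wins 2–1.
  Ember vs Iris: Iris wins 2–1.
  Ember vs Lumen: Lumen wins 2–1.
  Iris vs Lumen: Lumen wins 3–0.
Copeland scores (wins − losses):
  Kestrel: 4 − 0 = 4
  Beacon: 1 − 3 = -2
  Ember: 0 − 4 = -4
  Iris: 2 − 2 = 0
  Lumen: 3 − 1 = 2
Kestrel has the best Copeland score.

Kestrel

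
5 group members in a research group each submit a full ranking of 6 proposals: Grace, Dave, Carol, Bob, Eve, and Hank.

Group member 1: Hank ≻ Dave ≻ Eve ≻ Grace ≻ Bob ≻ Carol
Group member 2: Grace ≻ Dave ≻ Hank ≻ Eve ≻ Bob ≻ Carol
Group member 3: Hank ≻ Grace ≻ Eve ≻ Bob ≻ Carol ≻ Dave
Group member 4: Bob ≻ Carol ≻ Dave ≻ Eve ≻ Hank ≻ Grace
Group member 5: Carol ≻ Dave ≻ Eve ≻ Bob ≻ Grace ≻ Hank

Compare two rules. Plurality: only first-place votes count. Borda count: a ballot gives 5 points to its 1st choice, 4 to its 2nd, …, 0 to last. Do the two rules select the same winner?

No

Plurality first-place counts: Grace 1, Dave 0, Carol 1, Bob 1, Eve 0, Hank 2 → Hank.
Borda totals: Grace 12, Dave 15, Carol 10, Bob 11, Eve 13, Hank 14 → Dave.
The two rules disagree: plurality picks Hank, Borda picks Dave.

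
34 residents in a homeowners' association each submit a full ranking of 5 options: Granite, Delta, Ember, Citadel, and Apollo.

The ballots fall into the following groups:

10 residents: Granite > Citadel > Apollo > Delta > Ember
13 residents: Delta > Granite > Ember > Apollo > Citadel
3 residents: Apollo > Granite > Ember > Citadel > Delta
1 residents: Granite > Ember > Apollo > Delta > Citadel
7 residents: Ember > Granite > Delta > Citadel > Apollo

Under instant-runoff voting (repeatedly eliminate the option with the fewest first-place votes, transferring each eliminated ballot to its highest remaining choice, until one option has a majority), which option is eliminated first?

Round 1: Delta 13, Granite 11, Ember 7, Apollo 3, Citadel 0. Citadel has the fewest and is eliminated.
Round 2: Delta 13, Granite 11, Ember 7, Apollo 3. Apollo has the fewest and is eliminated.
Round 3: Granite 14, Delta 13, Ember 7. Ember has the fewest and is eliminated.
Round 4: Granite 21, Delta 13. Granite has a majority.

Citadel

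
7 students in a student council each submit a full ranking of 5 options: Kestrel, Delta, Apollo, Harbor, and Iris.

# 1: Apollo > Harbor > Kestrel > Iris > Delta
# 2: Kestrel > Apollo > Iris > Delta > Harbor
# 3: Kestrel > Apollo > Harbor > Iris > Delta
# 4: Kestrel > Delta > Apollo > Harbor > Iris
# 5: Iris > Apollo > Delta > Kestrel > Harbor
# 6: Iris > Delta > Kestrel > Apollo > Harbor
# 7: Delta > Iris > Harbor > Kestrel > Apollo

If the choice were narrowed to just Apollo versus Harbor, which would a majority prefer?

Ballots ranking Apollo above Harbor: 6.
Ballots ranking Harbor above Apollo: 1.
Apollo wins the head-to-head, 6–1.

Apollo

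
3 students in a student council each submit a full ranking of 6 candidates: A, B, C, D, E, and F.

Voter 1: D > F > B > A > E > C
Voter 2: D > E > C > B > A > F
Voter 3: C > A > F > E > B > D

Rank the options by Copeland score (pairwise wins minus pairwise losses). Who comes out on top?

Pairwise results:
  A vs B: B wins 2–1.
  A vs C: C wins 2–1.
  A vs D: D wins 2–1.
  A vs E: A wins 2–1.
  A vs F: A wins 2–1.
  B vs C: C wins 2–1.
  B vs D: D wins 2–1.
  B vs E: E wins 2–1.
  B vs F: F wins 2–1.
  C vs D: D wins 2–1.
  C vs E: E wins 2–1.
  C vs F: C wins 2–1.
  D vs E: D wins 2–1.
  D vs F: D wins 2–1.
  E vs F: F wins 2–1.
Copeland scores (wins − losses):
  A: 2 − 3 = -1
  B: 1 − 4 = -3
  C: 3 − 2 = 1
  D: 5 − 0 = 5
  E: 2 − 3 = -1
  F: 2 − 3 = -1
D has the best Copeland score.

D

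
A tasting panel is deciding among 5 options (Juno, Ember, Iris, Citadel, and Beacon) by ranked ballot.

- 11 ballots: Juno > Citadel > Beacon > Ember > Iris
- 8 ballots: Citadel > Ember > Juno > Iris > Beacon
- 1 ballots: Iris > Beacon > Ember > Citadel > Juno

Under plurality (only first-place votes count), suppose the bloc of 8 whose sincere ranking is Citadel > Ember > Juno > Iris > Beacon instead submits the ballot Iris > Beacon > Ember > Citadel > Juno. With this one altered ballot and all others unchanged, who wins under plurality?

First-place totals with the altered ballot: Juno 11, Ember 0, Iris 9, Citadel 0, Beacon 0.
The winner is unchanged: still Juno.

Juno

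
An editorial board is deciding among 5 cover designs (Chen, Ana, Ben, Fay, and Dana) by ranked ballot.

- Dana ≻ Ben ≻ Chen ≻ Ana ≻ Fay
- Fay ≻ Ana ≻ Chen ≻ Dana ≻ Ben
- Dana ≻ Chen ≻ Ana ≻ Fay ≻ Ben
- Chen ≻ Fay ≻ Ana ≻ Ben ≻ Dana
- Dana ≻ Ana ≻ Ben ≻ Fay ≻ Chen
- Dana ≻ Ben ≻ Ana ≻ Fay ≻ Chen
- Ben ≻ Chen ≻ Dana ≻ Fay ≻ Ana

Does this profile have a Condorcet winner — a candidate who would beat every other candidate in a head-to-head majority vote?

Head-to-head results (7 voters total):
Chen vs Ana: Chen wins 4–3.
Chen vs Ben: Ben wins 4–3.
Chen vs Fay: Chen wins 4–3.
Chen vs Dana: Dana wins 4–3.
Ana vs Ben: Ana wins 4–3.
Ana vs Fay: Ana wins 4–3.
Ana vs Dana: Dana wins 5–2.
Ben vs Fay: Ben wins 4–3.
Ben vs Dana: Dana wins 5–2.
Fay vs Dana: Dana wins 5–2.
Dana beats each rival — Chen (4–3), Ana (5–2), Ben (5–2), Fay (5–2) — so Dana is the Condorcet winner.

Yes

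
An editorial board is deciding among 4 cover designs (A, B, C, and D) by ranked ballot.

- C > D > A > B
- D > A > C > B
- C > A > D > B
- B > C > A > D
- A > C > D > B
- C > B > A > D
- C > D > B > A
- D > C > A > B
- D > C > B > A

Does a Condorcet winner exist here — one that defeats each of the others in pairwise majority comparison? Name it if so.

C

Head-to-head results (9 voters total):
A vs B: A wins 5–4.
A vs C: C wins 7–2.
A vs D: D wins 5–4.
B vs C: C wins 8–1.
B vs D: D wins 7–2.
C vs D: C wins 6–3.
C beats each rival — A (7–2), B (8–1), D (6–3) — so C is the Condorcet winner.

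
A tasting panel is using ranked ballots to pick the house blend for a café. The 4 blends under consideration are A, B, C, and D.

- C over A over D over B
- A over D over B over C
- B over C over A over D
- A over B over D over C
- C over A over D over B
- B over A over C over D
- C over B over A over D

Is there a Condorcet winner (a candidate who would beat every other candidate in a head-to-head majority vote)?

Head-to-head results (7 voters total):
A vs B: A wins 4–3.
A vs C: C wins 4–3.
A vs D: A wins 7–0.
B vs C: B wins 4–3.
B vs D: B wins 4–3.
C vs D: C wins 5–2.
No candidate beats all others: A beats B beats C beats A, a majority cycle.

No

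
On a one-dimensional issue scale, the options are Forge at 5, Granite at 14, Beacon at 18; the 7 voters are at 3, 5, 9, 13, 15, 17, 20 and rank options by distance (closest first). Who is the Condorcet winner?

Granite

With single-peaked preferences on a line, the Condorcet winner is the candidate closest to the median voter.
The median voter (position 13) is closest to Granite at 14.
Check: Granite vs Beacon — voters closer to Granite: 5 of 7.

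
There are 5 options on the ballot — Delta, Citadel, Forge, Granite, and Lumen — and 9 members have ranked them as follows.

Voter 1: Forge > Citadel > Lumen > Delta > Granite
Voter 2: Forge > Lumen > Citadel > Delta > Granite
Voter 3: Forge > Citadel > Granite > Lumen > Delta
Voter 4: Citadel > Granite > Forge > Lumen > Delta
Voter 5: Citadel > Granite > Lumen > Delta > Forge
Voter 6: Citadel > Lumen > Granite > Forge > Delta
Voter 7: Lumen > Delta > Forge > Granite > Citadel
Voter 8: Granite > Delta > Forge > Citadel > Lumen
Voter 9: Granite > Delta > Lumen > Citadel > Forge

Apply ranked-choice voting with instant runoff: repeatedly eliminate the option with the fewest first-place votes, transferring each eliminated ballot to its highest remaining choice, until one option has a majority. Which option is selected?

Round 1: Citadel 3, Forge 3, Granite 2, Lumen 1, Delta 0. Delta has the fewest and is eliminated.
Round 2: Citadel 3, Forge 3, Granite 2, Lumen 1. Lumen has the fewest and is eliminated.
Round 3: Forge 4, Citadel 3, Granite 2. Granite has the fewest and is eliminated.
Round 4: Forge 5, Citadel 4. Forge has a majority.

Forge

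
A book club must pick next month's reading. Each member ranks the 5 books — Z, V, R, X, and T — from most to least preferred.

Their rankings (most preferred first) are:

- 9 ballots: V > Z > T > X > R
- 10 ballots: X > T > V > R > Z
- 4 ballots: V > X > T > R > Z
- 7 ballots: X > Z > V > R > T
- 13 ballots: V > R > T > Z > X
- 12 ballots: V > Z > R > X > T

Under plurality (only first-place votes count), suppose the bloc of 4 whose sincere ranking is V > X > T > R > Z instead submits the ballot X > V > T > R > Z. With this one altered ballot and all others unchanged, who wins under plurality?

V

First-place totals with the altered ballot: Z 0, V 34, R 0, X 21, T 0.
The winner is unchanged: still V.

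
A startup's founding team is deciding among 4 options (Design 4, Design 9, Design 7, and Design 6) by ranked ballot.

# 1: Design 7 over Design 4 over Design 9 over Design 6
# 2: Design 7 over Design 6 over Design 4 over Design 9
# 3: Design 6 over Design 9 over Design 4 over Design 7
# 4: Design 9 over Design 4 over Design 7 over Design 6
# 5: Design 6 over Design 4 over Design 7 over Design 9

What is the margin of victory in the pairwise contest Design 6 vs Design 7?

Ballots ranking Design 6 above Design 7: 2.
Ballots ranking Design 7 above Design 6: 3.
Design 7 wins 3–2, a margin of 1.

1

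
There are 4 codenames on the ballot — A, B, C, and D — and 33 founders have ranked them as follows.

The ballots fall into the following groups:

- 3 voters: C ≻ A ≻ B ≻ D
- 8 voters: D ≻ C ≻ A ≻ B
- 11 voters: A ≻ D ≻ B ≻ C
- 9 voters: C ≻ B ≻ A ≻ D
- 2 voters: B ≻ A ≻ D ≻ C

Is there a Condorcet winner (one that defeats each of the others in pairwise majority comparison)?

No

Head-to-head results (33 voters total):
A vs B: A wins 22–11.
A vs C: C wins 20–13.
A vs D: A wins 25–8.
B vs C: C wins 20–13.
B vs D: D wins 19–14.
C vs D: D wins 21–12.
No candidate beats all others: A beats D beats C beats A, a majority cycle.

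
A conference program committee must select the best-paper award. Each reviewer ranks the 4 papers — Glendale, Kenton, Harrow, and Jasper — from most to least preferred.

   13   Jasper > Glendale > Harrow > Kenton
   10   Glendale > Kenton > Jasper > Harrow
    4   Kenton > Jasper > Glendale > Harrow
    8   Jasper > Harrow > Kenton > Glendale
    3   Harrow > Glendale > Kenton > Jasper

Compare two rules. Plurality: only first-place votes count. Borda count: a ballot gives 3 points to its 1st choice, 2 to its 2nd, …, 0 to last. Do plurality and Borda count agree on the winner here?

Plurality first-place counts: Glendale 10, Kenton 4, Harrow 3, Jasper 21 → Jasper.
Borda totals: Glendale 66, Kenton 43, Harrow 38, Jasper 81 → Jasper.
The two rules agree on Jasper.

Yes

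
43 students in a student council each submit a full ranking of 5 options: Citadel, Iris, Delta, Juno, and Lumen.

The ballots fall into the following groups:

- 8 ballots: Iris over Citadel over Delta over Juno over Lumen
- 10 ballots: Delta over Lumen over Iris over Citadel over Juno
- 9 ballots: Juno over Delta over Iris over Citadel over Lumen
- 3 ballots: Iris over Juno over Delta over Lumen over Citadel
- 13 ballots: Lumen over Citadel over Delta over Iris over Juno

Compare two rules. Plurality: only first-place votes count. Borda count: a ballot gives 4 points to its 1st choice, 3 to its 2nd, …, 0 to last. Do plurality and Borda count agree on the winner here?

No

Plurality first-place counts: Citadel 0, Iris 11, Delta 10, Juno 9, Lumen 13 → Lumen.
Borda totals: Citadel 82, Iris 95, Delta 115, Juno 53, Lumen 85 → Delta.
The two rules disagree: plurality picks Lumen, Borda picks Delta.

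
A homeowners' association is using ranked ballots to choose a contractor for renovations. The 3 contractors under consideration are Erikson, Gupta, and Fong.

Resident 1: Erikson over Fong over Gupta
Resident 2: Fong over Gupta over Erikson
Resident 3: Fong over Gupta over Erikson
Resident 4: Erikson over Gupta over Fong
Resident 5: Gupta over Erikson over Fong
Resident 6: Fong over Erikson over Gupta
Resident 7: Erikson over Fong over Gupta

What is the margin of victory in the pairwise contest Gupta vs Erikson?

Ballots ranking Gupta above Erikson: 3.
Ballots ranking Erikson above Gupta: 4.
Erikson wins 4–3, a margin of 1.

1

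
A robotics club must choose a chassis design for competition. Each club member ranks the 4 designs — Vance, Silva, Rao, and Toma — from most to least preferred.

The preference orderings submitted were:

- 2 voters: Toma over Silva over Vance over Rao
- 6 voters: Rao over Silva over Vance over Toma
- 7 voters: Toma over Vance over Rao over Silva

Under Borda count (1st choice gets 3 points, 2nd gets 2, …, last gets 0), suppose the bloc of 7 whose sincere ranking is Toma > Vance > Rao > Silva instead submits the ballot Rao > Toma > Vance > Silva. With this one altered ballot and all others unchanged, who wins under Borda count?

Rao

Borda totals with the altered ballot: Vance 15, Silva 16, Rao 39, Toma 20.
The switch changes the winner from Toma to Rao.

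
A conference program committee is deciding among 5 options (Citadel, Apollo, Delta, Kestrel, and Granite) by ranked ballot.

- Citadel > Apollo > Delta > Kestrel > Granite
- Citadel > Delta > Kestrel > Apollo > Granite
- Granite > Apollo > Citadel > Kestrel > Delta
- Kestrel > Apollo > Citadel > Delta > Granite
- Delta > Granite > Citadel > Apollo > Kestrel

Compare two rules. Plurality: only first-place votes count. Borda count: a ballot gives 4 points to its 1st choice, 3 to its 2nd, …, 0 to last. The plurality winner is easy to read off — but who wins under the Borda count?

Plurality first-place counts: Citadel 2, Apollo 0, Delta 1, Kestrel 1, Granite 1 → Citadel.
Borda totals: Citadel 14, Apollo 11, Delta 10, Kestrel 8, Granite 7 → Citadel.

Citadel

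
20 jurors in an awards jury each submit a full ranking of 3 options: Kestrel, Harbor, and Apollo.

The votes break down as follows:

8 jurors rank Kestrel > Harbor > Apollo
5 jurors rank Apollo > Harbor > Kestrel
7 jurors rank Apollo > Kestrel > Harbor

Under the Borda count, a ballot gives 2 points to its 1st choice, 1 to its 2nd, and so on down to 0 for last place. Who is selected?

Borda scores:
  Kestrel: 8·2 + 5·0 + 7·1 = 23
  Harbor: 8·1 + 5·1 + 7·0 = 13
  Apollo: 8·0 + 5·2 + 7·2 = 24
Apollo has the highest total.

Apollo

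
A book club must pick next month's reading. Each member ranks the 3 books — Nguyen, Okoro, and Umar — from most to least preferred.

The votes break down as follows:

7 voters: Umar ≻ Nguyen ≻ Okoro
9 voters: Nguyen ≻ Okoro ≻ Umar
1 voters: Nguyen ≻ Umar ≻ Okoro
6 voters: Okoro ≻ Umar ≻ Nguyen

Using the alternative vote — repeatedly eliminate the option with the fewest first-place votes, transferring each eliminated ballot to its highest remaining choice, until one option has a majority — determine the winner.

Umar

Round 1: Nguyen 10, Umar 7, Okoro 6. Okoro has the fewest and is eliminated.
Round 2: Umar 13, Nguyen 10. Umar has a majority.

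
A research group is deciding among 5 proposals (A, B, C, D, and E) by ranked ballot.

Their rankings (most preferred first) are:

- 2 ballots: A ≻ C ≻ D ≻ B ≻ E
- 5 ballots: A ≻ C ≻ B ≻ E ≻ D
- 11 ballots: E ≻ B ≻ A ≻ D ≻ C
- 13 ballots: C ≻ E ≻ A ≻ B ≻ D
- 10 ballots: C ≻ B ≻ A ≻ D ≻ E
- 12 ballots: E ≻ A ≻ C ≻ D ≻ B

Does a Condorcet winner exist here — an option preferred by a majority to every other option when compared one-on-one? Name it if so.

No Condorcet winner

Head-to-head results (53 voters total):
A vs B: A wins 32–21.
A vs C: A wins 30–23.
A vs D: A wins 53–0.
A vs E: E wins 36–17.
B vs C: C wins 42–11.
B vs D: B wins 39–14.
B vs E: E wins 36–17.
C vs D: C wins 42–11.
C vs E: C wins 30–23.
D vs E: E wins 41–12.
No candidate beats all others: A beats C beats E beats A, a majority cycle.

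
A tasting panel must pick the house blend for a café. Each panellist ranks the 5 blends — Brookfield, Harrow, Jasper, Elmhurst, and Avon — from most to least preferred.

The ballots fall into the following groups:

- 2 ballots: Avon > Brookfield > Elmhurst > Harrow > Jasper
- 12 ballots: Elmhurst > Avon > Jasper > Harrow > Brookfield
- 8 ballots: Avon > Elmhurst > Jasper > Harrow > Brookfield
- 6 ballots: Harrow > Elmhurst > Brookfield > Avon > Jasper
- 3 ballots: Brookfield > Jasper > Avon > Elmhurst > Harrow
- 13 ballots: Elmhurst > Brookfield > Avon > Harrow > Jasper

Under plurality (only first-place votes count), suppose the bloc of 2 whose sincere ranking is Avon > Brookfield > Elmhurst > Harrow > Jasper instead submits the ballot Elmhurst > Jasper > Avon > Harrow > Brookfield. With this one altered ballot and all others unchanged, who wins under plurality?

First-place totals with the altered ballot: Brookfield 3, Harrow 6, Jasper 0, Elmhurst 27, Avon 8.
The winner is unchanged: still Elmhurst.

Elmhurst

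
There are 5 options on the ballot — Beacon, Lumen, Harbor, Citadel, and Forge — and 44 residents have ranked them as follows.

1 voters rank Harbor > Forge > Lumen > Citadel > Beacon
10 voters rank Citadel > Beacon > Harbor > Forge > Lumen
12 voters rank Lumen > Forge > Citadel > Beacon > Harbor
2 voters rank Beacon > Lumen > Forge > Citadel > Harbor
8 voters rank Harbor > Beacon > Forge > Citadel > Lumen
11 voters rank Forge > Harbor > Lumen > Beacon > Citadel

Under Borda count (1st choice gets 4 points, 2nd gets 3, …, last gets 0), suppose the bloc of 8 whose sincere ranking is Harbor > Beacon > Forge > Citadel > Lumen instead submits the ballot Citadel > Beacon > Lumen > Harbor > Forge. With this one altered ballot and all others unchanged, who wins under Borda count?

Citadel

Borda totals with the altered ballot: Beacon 85, Lumen 94, Harbor 65, Citadel 99, Forge 97.
The switch changes the winner from Forge to Citadel.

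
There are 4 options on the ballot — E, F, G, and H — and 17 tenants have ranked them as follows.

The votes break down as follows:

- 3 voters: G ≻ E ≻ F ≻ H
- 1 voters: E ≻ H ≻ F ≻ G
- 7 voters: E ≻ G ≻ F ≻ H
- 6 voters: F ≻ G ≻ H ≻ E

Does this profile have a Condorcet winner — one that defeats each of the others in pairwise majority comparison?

Head-to-head results (17 voters total):
E vs F: E wins 11–6.
E vs G: G wins 9–8.
E vs H: E wins 11–6.
F vs G: G wins 10–7.
F vs H: F wins 16–1.
G vs H: G wins 16–1.
G beats each rival — E (9–8), F (10–7), H (16–1) — so G is the Condorcet winner.

Yes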